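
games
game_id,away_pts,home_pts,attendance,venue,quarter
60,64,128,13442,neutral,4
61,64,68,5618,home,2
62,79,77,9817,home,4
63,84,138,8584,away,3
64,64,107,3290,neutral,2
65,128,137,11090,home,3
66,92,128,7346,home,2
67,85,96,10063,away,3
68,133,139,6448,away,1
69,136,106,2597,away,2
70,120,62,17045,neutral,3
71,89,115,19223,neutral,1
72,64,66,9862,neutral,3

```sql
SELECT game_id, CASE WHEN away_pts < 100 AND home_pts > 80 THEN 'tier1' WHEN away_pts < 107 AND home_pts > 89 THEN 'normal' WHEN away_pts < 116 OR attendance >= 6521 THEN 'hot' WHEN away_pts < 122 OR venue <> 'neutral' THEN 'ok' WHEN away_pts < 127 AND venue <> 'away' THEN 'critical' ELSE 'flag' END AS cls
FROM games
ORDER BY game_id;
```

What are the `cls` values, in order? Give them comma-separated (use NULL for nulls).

tier1, hot, hot, tier1, tier1, hot, tier1, tier1, ok, ok, hot, tier1, hot

game_id=60: away_pts < 100 AND home_pts > 80 → tier1
game_id=61: away_pts < 116 OR attendance >= 6521 → hot
game_id=62: away_pts < 116 OR attendance >= 6521 → hot
game_id=63: away_pts < 100 AND home_pts > 80 → tier1
game_id=64: away_pts < 100 AND home_pts > 80 → tier1
game_id=65: away_pts < 116 OR attendance >= 6521 → hot
game_id=66: away_pts < 100 AND home_pts > 80 → tier1
game_id=67: away_pts < 100 AND home_pts > 80 → tier1
game_id=68: away_pts < 122 OR venue <> 'neutral' → ok
game_id=69: away_pts < 122 OR venue <> 'neutral' → ok
game_id=70: away_pts < 116 OR attendance >= 6521 → hot
game_id=71: away_pts < 100 AND home_pts > 80 → tier1
game_id=72: away_pts < 116 OR attendance >= 6521 → hot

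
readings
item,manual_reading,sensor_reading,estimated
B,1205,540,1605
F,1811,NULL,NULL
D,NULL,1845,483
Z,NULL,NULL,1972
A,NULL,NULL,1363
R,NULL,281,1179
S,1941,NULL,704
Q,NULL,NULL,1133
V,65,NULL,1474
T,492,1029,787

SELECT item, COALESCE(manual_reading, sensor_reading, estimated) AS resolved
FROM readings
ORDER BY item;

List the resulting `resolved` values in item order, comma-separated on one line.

1363, 1205, 1845, 1811, 1133, 281, 1941, 492, 65, 1972

item=A: manual_reading=NULL, sensor_reading=NULL, estimated=1363 → 1363
item=B: manual_reading=1205 → 1205
item=D: manual_reading=NULL, sensor_reading=1845 → 1845
item=F: manual_reading=1811 → 1811
item=Q: manual_reading=NULL, sensor_reading=NULL, estimated=1133 → 1133
item=R: manual_reading=NULL, sensor_reading=281 → 281
item=S: manual_reading=1941 → 1941
item=T: manual_reading=492 → 492
item=V: manual_reading=65 → 65
item=Z: manual_reading=NULL, sensor_reading=NULL, estimated=1972 → 1972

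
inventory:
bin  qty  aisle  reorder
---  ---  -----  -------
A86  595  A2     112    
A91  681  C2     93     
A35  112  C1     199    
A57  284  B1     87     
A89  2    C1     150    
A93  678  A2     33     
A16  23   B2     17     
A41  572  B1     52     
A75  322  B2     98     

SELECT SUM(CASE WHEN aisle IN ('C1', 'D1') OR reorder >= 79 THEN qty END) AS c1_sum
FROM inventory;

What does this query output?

1996

bin=A86: ✓ → 595
bin=A91: ✓ → 681
bin=A35: ✓ → 112
bin=A57: ✓ → 284
bin=A89: ✓ → 2
bin=A93: ✗
bin=A16: ✗
bin=A41: ✗
bin=A75: ✓ → 322
c1_sum = 595 + 681 + 112 + 284 + 2 + 322 = 1996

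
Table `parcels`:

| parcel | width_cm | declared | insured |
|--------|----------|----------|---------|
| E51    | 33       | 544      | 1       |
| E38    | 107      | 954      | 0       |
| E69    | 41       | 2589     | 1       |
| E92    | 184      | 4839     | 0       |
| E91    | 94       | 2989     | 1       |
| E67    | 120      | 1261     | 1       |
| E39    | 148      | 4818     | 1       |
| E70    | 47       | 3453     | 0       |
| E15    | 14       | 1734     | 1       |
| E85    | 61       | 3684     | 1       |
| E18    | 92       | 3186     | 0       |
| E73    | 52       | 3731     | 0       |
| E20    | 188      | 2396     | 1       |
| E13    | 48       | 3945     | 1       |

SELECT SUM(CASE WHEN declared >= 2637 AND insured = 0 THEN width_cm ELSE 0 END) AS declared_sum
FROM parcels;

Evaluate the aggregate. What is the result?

375

parcel=E51: ✗
parcel=E38: ✗
parcel=E69: ✗
parcel=E92: ✓ → 184
parcel=E91: ✗
parcel=E67: ✗
parcel=E39: ✗
parcel=E70: ✓ → 47
parcel=E15: ✗
parcel=E85: ✗
parcel=E18: ✓ → 92
parcel=E73: ✓ → 52
parcel=E20: ✗
parcel=E13: ✗
declared_sum = 184 + 47 + 92 + 52 = 375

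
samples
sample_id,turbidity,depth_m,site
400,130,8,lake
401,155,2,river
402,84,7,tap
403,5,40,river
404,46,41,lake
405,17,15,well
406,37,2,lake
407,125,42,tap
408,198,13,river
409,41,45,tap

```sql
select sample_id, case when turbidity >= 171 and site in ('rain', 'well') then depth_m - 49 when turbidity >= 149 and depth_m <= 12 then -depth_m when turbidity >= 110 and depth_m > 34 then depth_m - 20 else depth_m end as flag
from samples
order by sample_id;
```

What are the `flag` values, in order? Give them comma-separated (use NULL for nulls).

8, -2, 7, 40, 41, 15, 2, 22, 13, 45

sample_id=400: ELSE → 8
sample_id=401: turbidity >= 149 and depth_m <= 12 → -2
sample_id=402: ELSE → 7
sample_id=403: ELSE → 40
sample_id=404: ELSE → 41
sample_id=405: ELSE → 15
sample_id=406: ELSE → 2
sample_id=407: turbidity >= 110 and depth_m > 34 → 22
sample_id=408: ELSE → 13
sample_id=409: ELSE → 45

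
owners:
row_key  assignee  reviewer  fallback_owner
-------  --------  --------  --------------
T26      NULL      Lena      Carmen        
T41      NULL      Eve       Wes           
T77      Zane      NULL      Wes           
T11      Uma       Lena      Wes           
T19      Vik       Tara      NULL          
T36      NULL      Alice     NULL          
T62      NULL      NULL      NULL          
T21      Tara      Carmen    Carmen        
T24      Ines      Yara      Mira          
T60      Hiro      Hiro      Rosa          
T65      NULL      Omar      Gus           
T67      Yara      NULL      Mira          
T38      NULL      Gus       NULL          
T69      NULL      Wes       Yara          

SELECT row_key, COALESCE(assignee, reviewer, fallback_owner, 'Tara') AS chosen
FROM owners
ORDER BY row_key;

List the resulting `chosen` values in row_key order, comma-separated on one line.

Uma, Vik, Tara, Ines, Lena, Alice, Gus, Eve, Hiro, Tara, Omar, Yara, Wes, Zane

row_key=T11: assignee=Uma → Uma
row_key=T19: assignee=Vik → Vik
row_key=T21: assignee=Tara → Tara
row_key=T24: assignee=Ines → Ines
row_key=T26: assignee=NULL, reviewer=Lena → Lena
row_key=T36: assignee=NULL, reviewer=Alice → Alice
row_key=T38: assignee=NULL, reviewer=Gus → Gus
row_key=T41: assignee=NULL, reviewer=Eve → Eve
row_key=T60: assignee=Hiro → Hiro
row_key=T62: assignee=NULL, reviewer=NULL, fallback_owner=NULL, → literal Tara → Tara
row_key=T65: assignee=NULL, reviewer=Omar → Omar
row_key=T67: assignee=Yara → Yara
row_key=T69: assignee=NULL, reviewer=Wes → Wes
row_key=T77: assignee=Zane → Zane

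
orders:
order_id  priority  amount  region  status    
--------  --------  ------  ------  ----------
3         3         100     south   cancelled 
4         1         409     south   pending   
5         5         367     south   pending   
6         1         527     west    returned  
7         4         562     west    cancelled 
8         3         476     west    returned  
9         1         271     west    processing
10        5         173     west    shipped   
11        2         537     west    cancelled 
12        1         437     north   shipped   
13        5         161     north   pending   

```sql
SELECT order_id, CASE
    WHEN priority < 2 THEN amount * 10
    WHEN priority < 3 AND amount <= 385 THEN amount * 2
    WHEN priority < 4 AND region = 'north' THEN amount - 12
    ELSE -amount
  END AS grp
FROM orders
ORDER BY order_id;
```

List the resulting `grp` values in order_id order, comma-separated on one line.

-100, 4090, -367, 5270, -562, -476, 2710, -173, -537, 4370, -161

order_id=3: ELSE → -100
order_id=4: priority < 2 → 4090
order_id=5: ELSE → -367
order_id=6: priority < 2 → 5270
order_id=7: ELSE → -562
order_id=8: ELSE → -476
order_id=9: priority < 2 → 2710
order_id=10: ELSE → -173
order_id=11: ELSE → -537
order_id=12: priority < 2 → 4370
order_id=13: ELSE → -161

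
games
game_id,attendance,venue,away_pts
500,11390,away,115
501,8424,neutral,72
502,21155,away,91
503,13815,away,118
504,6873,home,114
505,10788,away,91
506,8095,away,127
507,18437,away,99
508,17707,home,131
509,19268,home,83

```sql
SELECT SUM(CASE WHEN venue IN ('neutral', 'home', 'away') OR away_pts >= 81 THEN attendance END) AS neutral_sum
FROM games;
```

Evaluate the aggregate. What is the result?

135952

game_id=500: ✓ → 11390
game_id=501: ✓ → 8424
game_id=502: ✓ → 21155
game_id=503: ✓ → 13815
game_id=504: ✓ → 6873
game_id=505: ✓ → 10788
game_id=506: ✓ → 8095
game_id=507: ✓ → 18437
game_id=508: ✓ → 17707
game_id=509: ✓ → 19268
neutral_sum = 11390 + 8424 + 21155 + 13815 + 6873 + 10788 + 8095 + 18437 + 17707 + 19268 = 135952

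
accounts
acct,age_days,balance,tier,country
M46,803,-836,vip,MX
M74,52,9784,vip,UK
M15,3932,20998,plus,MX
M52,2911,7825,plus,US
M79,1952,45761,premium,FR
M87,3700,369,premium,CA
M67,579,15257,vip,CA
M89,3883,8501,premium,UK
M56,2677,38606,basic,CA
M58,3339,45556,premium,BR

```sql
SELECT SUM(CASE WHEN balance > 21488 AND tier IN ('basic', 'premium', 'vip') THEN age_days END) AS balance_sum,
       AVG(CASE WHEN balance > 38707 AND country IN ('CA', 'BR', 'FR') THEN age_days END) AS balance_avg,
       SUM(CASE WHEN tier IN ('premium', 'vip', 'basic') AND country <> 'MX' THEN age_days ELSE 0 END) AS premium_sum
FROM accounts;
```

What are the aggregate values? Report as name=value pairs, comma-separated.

[balance_sum: balance > 21488 AND tier IN ('basic', 'premium', 'vip')]
acct=M46: ✗
acct=M74: ✗
acct=M15: ✗
acct=M52: ✗
acct=M79: ✓ → 1952
acct=M87: ✗
acct=M67: ✗
acct=M89: ✗
acct=M56: ✓ → 2677
acct=M58: ✓ → 3339
balance_sum = 1952 + 2677 + 3339 = 7968
—
[balance_avg: balance > 38707 AND country IN ('CA', 'BR', 'FR')]
acct=M46: ✗
acct=M74: ✗
acct=M15: ✗
acct=M52: ✗
acct=M79: ✓ → 1952
acct=M87: ✗
acct=M67: ✗
acct=M89: ✗
acct=M56: ✗
acct=M58: ✓ → 3339
balance_avg = (1952 + 3339) / 2 = 2645.5
—
[premium_sum: tier IN ('premium', 'vip', 'basic') AND country <> 'MX']
acct=M46: ✗
acct=M74: ✓ → 52
acct=M15: ✗
acct=M52: ✗
acct=M79: ✓ → 1952
acct=M87: ✓ → 3700
acct=M67: ✓ → 579
acct=M89: ✓ → 3883
acct=M56: ✓ → 2677
acct=M58: ✓ → 3339
premium_sum = 52 + 1952 + 3700 + 579 + 3883 + 2677 + 3339 = 16182

balance_sum=7968, balance_avg=2645.5, premium_sum=16182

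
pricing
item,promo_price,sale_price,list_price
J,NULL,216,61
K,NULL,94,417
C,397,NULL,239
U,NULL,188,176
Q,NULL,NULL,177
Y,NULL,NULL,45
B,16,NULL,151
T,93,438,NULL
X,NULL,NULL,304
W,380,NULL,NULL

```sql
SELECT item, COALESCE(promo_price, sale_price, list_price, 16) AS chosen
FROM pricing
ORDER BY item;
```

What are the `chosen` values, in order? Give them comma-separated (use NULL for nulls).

item=B: promo_price=16 → 16
item=C: promo_price=397 → 397
item=J: promo_price=NULL, sale_price=216 → 216
item=K: promo_price=NULL, sale_price=94 → 94
item=Q: promo_price=NULL, sale_price=NULL, list_price=177 → 177
item=T: promo_price=93 → 93
item=U: promo_price=NULL, sale_price=188 → 188
item=W: promo_price=380 → 380
item=X: promo_price=NULL, sale_price=NULL, list_price=304 → 304
item=Y: promo_price=NULL, sale_price=NULL, list_price=45 → 45

16, 397, 216, 94, 177, 93, 188, 380, 304, 45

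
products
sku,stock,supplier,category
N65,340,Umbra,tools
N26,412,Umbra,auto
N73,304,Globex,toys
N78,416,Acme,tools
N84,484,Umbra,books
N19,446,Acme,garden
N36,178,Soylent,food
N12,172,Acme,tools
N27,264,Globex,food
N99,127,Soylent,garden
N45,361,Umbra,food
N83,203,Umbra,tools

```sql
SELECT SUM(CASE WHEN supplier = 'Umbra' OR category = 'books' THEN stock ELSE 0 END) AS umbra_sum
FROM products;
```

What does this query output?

1800

sku=N65: ✓ → 340
sku=N26: ✓ → 412
sku=N73: ✗
sku=N78: ✗
sku=N84: ✓ → 484
sku=N19: ✗
sku=N36: ✗
sku=N12: ✗
sku=N27: ✗
sku=N99: ✗
sku=N45: ✓ → 361
sku=N83: ✓ → 203
umbra_sum = 340 + 412 + 484 + 361 + 203 = 1800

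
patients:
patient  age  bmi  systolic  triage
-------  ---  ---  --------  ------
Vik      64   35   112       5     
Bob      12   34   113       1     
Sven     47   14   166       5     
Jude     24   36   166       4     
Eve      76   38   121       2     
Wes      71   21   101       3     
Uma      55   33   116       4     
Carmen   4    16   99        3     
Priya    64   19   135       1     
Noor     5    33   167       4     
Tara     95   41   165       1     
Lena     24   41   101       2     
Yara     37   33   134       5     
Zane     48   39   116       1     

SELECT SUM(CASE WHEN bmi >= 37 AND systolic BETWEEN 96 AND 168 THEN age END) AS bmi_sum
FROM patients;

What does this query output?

patient=Vik: ✗
patient=Bob: ✗
patient=Sven: ✗
patient=Jude: ✗
patient=Eve: ✓ → 76
patient=Wes: ✗
patient=Uma: ✗
patient=Carmen: ✗
patient=Priya: ✗
patient=Noor: ✗
patient=Tara: ✓ → 95
patient=Lena: ✓ → 24
patient=Yara: ✗
patient=Zane: ✓ → 48
bmi_sum = 76 + 95 + 24 + 48 = 243

243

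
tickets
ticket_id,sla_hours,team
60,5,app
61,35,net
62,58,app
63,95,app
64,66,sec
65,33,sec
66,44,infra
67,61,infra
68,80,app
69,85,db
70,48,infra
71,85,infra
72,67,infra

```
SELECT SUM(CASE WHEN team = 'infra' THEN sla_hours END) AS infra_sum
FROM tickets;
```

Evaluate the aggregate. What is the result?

305

ticket_id=60: ✗
ticket_id=61: ✗
ticket_id=62: ✗
ticket_id=63: ✗
ticket_id=64: ✗
ticket_id=65: ✗
ticket_id=66: ✓ → 44
ticket_id=67: ✓ → 61
ticket_id=68: ✗
ticket_id=69: ✗
ticket_id=70: ✓ → 48
ticket_id=71: ✓ → 85
ticket_id=72: ✓ → 67
infra_sum = 44 + 61 + 48 + 85 + 67 = 305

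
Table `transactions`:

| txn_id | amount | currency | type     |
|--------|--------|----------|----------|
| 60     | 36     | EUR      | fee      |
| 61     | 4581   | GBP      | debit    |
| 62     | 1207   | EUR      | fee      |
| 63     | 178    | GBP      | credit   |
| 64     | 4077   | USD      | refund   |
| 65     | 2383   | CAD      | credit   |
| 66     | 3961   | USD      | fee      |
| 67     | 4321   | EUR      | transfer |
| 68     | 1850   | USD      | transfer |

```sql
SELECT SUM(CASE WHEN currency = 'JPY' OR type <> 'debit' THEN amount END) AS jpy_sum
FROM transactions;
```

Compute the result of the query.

18013

txn_id=60: ✓ → 36
txn_id=61: ✗
txn_id=62: ✓ → 1207
txn_id=63: ✓ → 178
txn_id=64: ✓ → 4077
txn_id=65: ✓ → 2383
txn_id=66: ✓ → 3961
txn_id=67: ✓ → 4321
txn_id=68: ✓ → 1850
jpy_sum = 36 + 1207 + 178 + 4077 + 2383 + 3961 + 4321 + 1850 = 18013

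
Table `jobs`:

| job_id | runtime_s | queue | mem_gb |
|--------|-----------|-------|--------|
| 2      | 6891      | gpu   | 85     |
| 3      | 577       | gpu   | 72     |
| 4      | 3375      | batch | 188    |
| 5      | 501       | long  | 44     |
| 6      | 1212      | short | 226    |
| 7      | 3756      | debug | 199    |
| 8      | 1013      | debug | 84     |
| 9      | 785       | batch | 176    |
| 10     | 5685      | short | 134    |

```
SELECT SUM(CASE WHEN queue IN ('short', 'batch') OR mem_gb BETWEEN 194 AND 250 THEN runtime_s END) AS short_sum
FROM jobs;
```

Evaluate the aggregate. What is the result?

job_id=2: ✗
job_id=3: ✗
job_id=4: ✓ → 3375
job_id=5: ✗
job_id=6: ✓ → 1212
job_id=7: ✓ → 3756
job_id=8: ✗
job_id=9: ✓ → 785
job_id=10: ✓ → 5685
short_sum = 3375 + 1212 + 3756 + 785 + 5685 = 14813

14813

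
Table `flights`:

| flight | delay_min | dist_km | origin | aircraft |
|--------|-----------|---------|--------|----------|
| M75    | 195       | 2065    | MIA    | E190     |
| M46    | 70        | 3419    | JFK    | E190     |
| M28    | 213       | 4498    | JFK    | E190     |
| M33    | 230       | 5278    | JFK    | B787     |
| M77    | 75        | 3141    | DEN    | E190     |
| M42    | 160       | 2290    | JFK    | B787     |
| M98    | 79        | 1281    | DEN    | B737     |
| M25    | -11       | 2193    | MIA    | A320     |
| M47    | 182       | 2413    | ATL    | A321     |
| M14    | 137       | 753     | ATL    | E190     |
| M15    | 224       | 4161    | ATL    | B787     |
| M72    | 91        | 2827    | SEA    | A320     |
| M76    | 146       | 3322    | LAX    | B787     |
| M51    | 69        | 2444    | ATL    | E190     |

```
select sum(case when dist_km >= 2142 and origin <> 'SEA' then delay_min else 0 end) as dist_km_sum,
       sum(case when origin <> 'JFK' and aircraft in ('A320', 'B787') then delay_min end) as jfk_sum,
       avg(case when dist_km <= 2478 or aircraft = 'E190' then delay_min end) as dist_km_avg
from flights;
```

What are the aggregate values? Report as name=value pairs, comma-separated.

dist_km_sum=1358, jfk_sum=450, dist_km_avg=116.9

[dist_km_sum: dist_km >= 2142 and origin <> 'SEA']
flight=M75: ✗
flight=M46: ✓ → 70
flight=M28: ✓ → 213
flight=M33: ✓ → 230
flight=M77: ✓ → 75
flight=M42: ✓ → 160
flight=M98: ✗
flight=M25: ✓ → -11
flight=M47: ✓ → 182
flight=M14: ✗
flight=M15: ✓ → 224
flight=M72: ✗
flight=M76: ✓ → 146
flight=M51: ✓ → 69
dist_km_sum = 70 + 213 + 230 + 75 + 160 + -11 + 182 + 224 + 146 + 69 = 1358
—
[jfk_sum: origin <> 'JFK' and aircraft in ('A320', 'B787')]
flight=M75: ✗
flight=M46: ✗
flight=M28: ✗
flight=M33: ✗
flight=M77: ✗
flight=M42: ✗
flight=M98: ✗
flight=M25: ✓ → -11
flight=M47: ✗
flight=M14: ✗
flight=M15: ✓ → 224
flight=M72: ✓ → 91
flight=M76: ✓ → 146
flight=M51: ✗
jfk_sum = -11 + 224 + 91 + 146 = 450
—
[dist_km_avg: dist_km <= 2478 or aircraft = 'E190']
flight=M75: ✓ → 195
flight=M46: ✓ → 70
flight=M28: ✓ → 213
flight=M33: ✗
flight=M77: ✓ → 75
flight=M42: ✓ → 160
flight=M98: ✓ → 79
flight=M25: ✓ → -11
flight=M47: ✓ → 182
flight=M14: ✓ → 137
flight=M15: ✗
flight=M72: ✗
flight=M76: ✗
flight=M51: ✓ → 69
dist_km_avg = (195 + 70 + 213 + 75 + 160 + 79 + -11 + 182 + 137 + 69) / 10 = 116.9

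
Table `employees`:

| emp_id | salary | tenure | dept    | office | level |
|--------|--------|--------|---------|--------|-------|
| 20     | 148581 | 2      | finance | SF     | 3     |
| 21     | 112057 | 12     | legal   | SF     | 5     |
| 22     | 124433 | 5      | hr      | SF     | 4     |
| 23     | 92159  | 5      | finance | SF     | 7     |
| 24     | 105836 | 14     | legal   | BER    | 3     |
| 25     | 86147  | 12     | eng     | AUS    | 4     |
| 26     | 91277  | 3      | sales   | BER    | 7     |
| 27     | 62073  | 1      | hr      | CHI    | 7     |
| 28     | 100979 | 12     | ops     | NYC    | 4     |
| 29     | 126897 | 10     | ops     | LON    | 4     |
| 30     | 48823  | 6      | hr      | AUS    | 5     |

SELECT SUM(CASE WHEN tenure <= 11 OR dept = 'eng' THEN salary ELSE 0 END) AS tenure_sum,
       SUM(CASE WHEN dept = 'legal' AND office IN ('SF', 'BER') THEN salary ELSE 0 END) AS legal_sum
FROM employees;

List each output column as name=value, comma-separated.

tenure_sum=780390, legal_sum=217893

[tenure_sum: tenure <= 11 OR dept = 'eng']
emp_id=20: ✓ → 148581
emp_id=21: ✗
emp_id=22: ✓ → 124433
emp_id=23: ✓ → 92159
emp_id=24: ✗
emp_id=25: ✓ → 86147
emp_id=26: ✓ → 91277
emp_id=27: ✓ → 62073
emp_id=28: ✗
emp_id=29: ✓ → 126897
emp_id=30: ✓ → 48823
tenure_sum = 148581 + 124433 + 92159 + 86147 + 91277 + 62073 + 126897 + 48823 = 780390
—
[legal_sum: dept = 'legal' AND office IN ('SF', 'BER')]
emp_id=20: ✗
emp_id=21: ✓ → 112057
emp_id=22: ✗
emp_id=23: ✗
emp_id=24: ✓ → 105836
emp_id=25: ✗
emp_id=26: ✗
emp_id=27: ✗
emp_id=28: ✗
emp_id=29: ✗
emp_id=30: ✗
legal_sum = 112057 + 105836 = 217893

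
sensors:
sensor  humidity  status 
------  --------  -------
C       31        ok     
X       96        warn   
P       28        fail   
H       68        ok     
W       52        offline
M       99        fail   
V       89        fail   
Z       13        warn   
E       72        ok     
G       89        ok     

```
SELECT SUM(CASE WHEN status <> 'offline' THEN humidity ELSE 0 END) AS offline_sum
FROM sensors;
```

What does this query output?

sensor=C: ✓ → 31
sensor=X: ✓ → 96
sensor=P: ✓ → 28
sensor=H: ✓ → 68
sensor=W: ✗
sensor=M: ✓ → 99
sensor=V: ✓ → 89
sensor=Z: ✓ → 13
sensor=E: ✓ → 72
sensor=G: ✓ → 89
offline_sum = 31 + 96 + 28 + 68 + 99 + 89 + 13 + 72 + 89 = 585

585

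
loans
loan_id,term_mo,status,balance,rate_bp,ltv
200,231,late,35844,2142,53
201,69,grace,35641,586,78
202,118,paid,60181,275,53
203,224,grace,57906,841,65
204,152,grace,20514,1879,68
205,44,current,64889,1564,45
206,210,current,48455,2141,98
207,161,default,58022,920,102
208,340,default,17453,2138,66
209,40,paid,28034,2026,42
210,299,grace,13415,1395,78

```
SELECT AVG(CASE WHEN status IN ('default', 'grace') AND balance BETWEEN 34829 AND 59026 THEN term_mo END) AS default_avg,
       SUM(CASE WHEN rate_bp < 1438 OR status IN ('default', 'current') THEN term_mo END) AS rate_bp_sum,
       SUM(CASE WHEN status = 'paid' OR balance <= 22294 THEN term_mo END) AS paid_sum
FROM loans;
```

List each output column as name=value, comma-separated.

[default_avg: status IN ('default', 'grace') AND balance BETWEEN 34829 AND 59026]
loan_id=200: ✗
loan_id=201: ✓ → 69
loan_id=202: ✗
loan_id=203: ✓ → 224
loan_id=204: ✗
loan_id=205: ✗
loan_id=206: ✗
loan_id=207: ✓ → 161
loan_id=208: ✗
loan_id=209: ✗
loan_id=210: ✗
default_avg = (69 + 224 + 161) / 3 = 151.3333333333
—
[rate_bp_sum: rate_bp < 1438 OR status IN ('default', 'current')]
loan_id=200: ✗
loan_id=201: ✓ → 69
loan_id=202: ✓ → 118
loan_id=203: ✓ → 224
loan_id=204: ✗
loan_id=205: ✓ → 44
loan_id=206: ✓ → 210
loan_id=207: ✓ → 161
loan_id=208: ✓ → 340
loan_id=209: ✗
loan_id=210: ✓ → 299
rate_bp_sum = 69 + 118 + 224 + 44 + 210 + 161 + 340 + 299 = 1465
—
[paid_sum: status = 'paid' OR balance <= 22294]
loan_id=200: ✗
loan_id=201: ✗
loan_id=202: ✓ → 118
loan_id=203: ✗
loan_id=204: ✓ → 152
loan_id=205: ✗
loan_id=206: ✗
loan_id=207: ✗
loan_id=208: ✓ → 340
loan_id=209: ✓ → 40
loan_id=210: ✓ → 299
paid_sum = 118 + 152 + 340 + 40 + 299 = 949

default_avg=151.3333333333, rate_bp_sum=1465, paid_sum=949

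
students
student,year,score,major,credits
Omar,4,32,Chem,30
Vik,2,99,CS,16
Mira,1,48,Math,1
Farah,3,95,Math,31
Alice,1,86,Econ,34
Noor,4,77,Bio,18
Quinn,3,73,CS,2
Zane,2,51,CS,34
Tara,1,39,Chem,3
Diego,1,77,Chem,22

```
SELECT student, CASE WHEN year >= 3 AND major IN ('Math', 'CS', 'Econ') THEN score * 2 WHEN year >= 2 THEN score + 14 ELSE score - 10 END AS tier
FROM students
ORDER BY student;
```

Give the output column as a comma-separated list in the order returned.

76, 67, 190, 38, 91, 46, 146, 29, 113, 65

student=Alice: ELSE → 76
student=Diego: ELSE → 67
student=Farah: year >= 3 AND major IN ('Math', 'CS', 'Econ') → 190
student=Mira: ELSE → 38
student=Noor: year >= 2 → 91
student=Omar: year >= 2 → 46
student=Quinn: year >= 3 AND major IN ('Math', 'CS', 'Econ') → 146
student=Tara: ELSE → 29
student=Vik: year >= 2 → 113
student=Zane: year >= 2 → 65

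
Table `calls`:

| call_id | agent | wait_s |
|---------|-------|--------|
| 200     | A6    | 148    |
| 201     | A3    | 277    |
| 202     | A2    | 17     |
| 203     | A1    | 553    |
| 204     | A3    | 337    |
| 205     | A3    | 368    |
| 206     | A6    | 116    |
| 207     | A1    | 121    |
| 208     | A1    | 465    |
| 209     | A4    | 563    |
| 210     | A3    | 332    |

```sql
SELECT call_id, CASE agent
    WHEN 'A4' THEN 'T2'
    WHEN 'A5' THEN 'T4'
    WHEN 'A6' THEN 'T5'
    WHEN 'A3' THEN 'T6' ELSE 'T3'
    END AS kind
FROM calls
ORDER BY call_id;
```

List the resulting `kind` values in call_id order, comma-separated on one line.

T5, T6, T3, T3, T6, T6, T5, T3, T3, T2, T6

call_id=200: agent='A6' → T5
call_id=201: agent='A3' → T6
call_id=202: ELSE → T3
call_id=203: ELSE → T3
call_id=204: agent='A3' → T6
call_id=205: agent='A3' → T6
call_id=206: agent='A6' → T5
call_id=207: ELSE → T3
call_id=208: ELSE → T3
call_id=209: agent='A4' → T2
call_id=210: agent='A3' → T6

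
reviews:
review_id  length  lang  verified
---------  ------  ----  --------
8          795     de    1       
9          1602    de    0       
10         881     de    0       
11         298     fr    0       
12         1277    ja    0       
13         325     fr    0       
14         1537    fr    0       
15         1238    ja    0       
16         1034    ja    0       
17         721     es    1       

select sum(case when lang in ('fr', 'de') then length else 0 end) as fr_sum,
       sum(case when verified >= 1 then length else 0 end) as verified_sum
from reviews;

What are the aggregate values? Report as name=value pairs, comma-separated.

fr_sum=5438, verified_sum=1516

[fr_sum: lang in ('fr', 'de')]
review_id=8: ✓ → 795
review_id=9: ✓ → 1602
review_id=10: ✓ → 881
review_id=11: ✓ → 298
review_id=12: ✗
review_id=13: ✓ → 325
review_id=14: ✓ → 1537
review_id=15: ✗
review_id=16: ✗
review_id=17: ✗
fr_sum = 795 + 1602 + 881 + 298 + 325 + 1537 = 5438
—
[verified_sum: verified >= 1]
review_id=8: ✓ → 795
review_id=9: ✗
review_id=10: ✗
review_id=11: ✗
review_id=12: ✗
review_id=13: ✗
review_id=14: ✗
review_id=15: ✗
review_id=16: ✗
review_id=17: ✓ → 721
verified_sum = 795 + 721 = 1516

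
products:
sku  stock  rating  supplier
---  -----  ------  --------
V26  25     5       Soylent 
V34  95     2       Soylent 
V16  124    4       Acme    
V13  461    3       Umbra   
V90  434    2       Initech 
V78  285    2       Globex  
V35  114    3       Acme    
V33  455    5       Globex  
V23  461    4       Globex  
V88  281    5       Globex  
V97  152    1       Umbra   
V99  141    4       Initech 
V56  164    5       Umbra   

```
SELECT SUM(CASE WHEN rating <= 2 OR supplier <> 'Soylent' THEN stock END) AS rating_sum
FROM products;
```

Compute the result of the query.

sku=V26: ✗
sku=V34: ✓ → 95
sku=V16: ✓ → 124
sku=V13: ✓ → 461
sku=V90: ✓ → 434
sku=V78: ✓ → 285
sku=V35: ✓ → 114
sku=V33: ✓ → 455
sku=V23: ✓ → 461
sku=V88: ✓ → 281
sku=V97: ✓ → 152
sku=V99: ✓ → 141
sku=V56: ✓ → 164
rating_sum = 95 + 124 + 461 + 434 + 285 + 114 + 455 + 461 + 281 + 152 + 141 + 164 = 3167

3167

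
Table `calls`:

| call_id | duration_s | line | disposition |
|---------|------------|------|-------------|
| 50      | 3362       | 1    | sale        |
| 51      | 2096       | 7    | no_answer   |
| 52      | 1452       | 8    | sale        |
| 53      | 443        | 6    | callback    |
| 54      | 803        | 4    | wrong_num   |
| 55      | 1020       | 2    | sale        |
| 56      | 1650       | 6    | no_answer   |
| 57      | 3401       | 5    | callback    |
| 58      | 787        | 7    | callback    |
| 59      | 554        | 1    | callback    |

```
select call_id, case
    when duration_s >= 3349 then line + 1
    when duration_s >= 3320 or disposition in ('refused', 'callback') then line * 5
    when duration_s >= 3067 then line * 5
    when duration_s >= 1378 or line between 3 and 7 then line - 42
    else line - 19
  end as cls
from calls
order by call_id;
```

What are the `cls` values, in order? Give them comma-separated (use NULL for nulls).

call_id=50: duration_s >= 3349 → 2
call_id=51: duration_s >= 1378 or line between 3 and 7 → -35
call_id=52: duration_s >= 1378 or line between 3 and 7 → -34
call_id=53: duration_s >= 3320 or disposition in ('refused', 'callback') → 30
call_id=54: duration_s >= 1378 or line between 3 and 7 → -38
call_id=55: ELSE → -17
call_id=56: duration_s >= 1378 or line between 3 and 7 → -36
call_id=57: duration_s >= 3349 → 6
call_id=58: duration_s >= 3320 or disposition in ('refused', 'callback') → 35
call_id=59: duration_s >= 3320 or disposition in ('refused', 'callback') → 5

2, -35, -34, 30, -38, -17, -36, 6, 35, 5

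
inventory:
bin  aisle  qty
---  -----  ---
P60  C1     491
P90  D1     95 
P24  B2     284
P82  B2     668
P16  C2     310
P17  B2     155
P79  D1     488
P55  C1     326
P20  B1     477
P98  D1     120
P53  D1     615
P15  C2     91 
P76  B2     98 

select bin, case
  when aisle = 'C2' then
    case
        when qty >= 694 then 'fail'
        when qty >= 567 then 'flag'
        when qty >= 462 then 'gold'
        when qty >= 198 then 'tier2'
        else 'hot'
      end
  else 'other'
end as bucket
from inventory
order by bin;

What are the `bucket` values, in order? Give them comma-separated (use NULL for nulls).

hot, tier2, other, other, other, other, other, other, other, other, other, other, other

bin=P15: aisle='C2' → inner[ELSE] → hot
bin=P16: aisle='C2' → inner[qty >= 198] → tier2
bin=P17: aisle='B2' → outer ELSE → other
bin=P20: aisle='B1' → outer ELSE → other
bin=P24: aisle='B2' → outer ELSE → other
bin=P53: aisle='D1' → outer ELSE → other
bin=P55: aisle='C1' → outer ELSE → other
bin=P60: aisle='C1' → outer ELSE → other
bin=P76: aisle='B2' → outer ELSE → other
bin=P79: aisle='D1' → outer ELSE → other
bin=P82: aisle='B2' → outer ELSE → other
bin=P90: aisle='D1' → outer ELSE → other
bin=P98: aisle='D1' → outer ELSE → other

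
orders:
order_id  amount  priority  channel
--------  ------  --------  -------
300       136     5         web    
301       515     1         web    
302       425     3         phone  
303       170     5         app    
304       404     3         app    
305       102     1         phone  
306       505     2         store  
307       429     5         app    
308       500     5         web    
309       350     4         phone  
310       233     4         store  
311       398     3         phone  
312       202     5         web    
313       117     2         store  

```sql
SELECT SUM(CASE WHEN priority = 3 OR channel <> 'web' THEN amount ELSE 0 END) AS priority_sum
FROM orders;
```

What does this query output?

order_id=300: ✗
order_id=301: ✗
order_id=302: ✓ → 425
order_id=303: ✓ → 170
order_id=304: ✓ → 404
order_id=305: ✓ → 102
order_id=306: ✓ → 505
order_id=307: ✓ → 429
order_id=308: ✗
order_id=309: ✓ → 350
order_id=310: ✓ → 233
order_id=311: ✓ → 398
order_id=312: ✗
order_id=313: ✓ → 117
priority_sum = 425 + 170 + 404 + 102 + 505 + 429 + 350 + 233 + 398 + 117 = 3133

3133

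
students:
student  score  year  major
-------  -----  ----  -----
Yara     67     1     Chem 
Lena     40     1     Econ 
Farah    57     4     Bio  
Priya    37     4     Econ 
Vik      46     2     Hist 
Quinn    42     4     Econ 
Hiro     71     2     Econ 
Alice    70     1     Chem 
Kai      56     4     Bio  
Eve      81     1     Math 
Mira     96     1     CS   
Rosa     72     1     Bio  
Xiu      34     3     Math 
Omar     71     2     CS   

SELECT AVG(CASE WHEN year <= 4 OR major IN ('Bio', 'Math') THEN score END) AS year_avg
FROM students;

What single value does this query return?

student=Yara: ✓ → 67
student=Lena: ✓ → 40
student=Farah: ✓ → 57
student=Priya: ✓ → 37
student=Vik: ✓ → 46
student=Quinn: ✓ → 42
student=Hiro: ✓ → 71
student=Alice: ✓ → 70
student=Kai: ✓ → 56
student=Eve: ✓ → 81
student=Mira: ✓ → 96
student=Rosa: ✓ → 72
student=Xiu: ✓ → 34
student=Omar: ✓ → 71
year_avg = (67 + 40 + 57 + 37 + 46 + 42 + 71 + 70 + 56 + 81 + 96 + 72 + 34 + 71) / 14 = 60

60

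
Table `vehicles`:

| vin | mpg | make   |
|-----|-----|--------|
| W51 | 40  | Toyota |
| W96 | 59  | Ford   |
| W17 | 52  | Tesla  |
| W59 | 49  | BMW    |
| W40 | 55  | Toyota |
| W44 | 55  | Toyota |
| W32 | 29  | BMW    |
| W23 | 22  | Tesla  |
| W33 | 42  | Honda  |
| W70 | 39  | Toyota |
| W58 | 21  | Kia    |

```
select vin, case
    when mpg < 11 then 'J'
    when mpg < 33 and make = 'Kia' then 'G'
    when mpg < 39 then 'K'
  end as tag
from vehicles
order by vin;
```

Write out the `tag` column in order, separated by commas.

NULL, K, K, NULL, NULL, NULL, NULL, G, NULL, NULL, NULL

vin=W17: (no match → NULL) → NULL
vin=W23: mpg < 39 → K
vin=W32: mpg < 39 → K
vin=W33: (no match → NULL) → NULL
vin=W40: (no match → NULL) → NULL
vin=W44: (no match → NULL) → NULL
vin=W51: (no match → NULL) → NULL
vin=W58: mpg < 33 and make = 'Kia' → G
vin=W59: (no match → NULL) → NULL
vin=W70: (no match → NULL) → NULL
vin=W96: (no match → NULL) → NULL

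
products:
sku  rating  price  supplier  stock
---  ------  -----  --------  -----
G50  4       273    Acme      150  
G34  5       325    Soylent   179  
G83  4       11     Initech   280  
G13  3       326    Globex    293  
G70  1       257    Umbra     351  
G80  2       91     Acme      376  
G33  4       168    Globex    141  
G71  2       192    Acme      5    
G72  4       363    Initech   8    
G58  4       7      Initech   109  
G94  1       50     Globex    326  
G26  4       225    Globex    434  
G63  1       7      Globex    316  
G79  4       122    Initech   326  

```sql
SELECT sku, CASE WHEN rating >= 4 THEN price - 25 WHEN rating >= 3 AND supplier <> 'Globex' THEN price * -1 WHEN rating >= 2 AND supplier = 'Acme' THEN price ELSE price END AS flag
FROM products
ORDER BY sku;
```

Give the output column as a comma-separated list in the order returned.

326, 200, 143, 300, 248, -18, 7, 257, 192, 338, 97, 91, -14, 50

sku=G13: ELSE → 326
sku=G26: rating >= 4 → 200
sku=G33: rating >= 4 → 143
sku=G34: rating >= 4 → 300
sku=G50: rating >= 4 → 248
sku=G58: rating >= 4 → -18
sku=G63: ELSE → 7
sku=G70: ELSE → 257
sku=G71: rating >= 2 AND supplier = 'Acme' → 192
sku=G72: rating >= 4 → 338
sku=G79: rating >= 4 → 97
sku=G80: rating >= 2 AND supplier = 'Acme' → 91
sku=G83: rating >= 4 → -14
sku=G94: ELSE → 50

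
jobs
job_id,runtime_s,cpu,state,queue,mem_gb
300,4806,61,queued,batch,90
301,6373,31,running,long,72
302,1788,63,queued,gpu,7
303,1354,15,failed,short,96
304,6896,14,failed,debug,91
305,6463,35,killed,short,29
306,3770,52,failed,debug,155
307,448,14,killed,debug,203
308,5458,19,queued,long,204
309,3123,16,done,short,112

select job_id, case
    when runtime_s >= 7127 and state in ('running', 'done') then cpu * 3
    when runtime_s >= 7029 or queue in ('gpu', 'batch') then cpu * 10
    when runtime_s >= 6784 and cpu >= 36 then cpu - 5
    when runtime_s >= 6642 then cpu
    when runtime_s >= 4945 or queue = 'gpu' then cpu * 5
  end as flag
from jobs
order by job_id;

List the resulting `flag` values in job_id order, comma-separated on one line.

610, 155, 630, NULL, 14, 175, NULL, NULL, 95, NULL

job_id=300: runtime_s >= 7029 or queue in ('gpu', 'batch') → 610
job_id=301: runtime_s >= 4945 or queue = 'gpu' → 155
job_id=302: runtime_s >= 7029 or queue in ('gpu', 'batch') → 630
job_id=303: (no match → NULL) → NULL
job_id=304: runtime_s >= 6642 → 14
job_id=305: runtime_s >= 4945 or queue = 'gpu' → 175
job_id=306: (no match → NULL) → NULL
job_id=307: (no match → NULL) → NULL
job_id=308: runtime_s >= 4945 or queue = 'gpu' → 95
job_id=309: (no match → NULL) → NULL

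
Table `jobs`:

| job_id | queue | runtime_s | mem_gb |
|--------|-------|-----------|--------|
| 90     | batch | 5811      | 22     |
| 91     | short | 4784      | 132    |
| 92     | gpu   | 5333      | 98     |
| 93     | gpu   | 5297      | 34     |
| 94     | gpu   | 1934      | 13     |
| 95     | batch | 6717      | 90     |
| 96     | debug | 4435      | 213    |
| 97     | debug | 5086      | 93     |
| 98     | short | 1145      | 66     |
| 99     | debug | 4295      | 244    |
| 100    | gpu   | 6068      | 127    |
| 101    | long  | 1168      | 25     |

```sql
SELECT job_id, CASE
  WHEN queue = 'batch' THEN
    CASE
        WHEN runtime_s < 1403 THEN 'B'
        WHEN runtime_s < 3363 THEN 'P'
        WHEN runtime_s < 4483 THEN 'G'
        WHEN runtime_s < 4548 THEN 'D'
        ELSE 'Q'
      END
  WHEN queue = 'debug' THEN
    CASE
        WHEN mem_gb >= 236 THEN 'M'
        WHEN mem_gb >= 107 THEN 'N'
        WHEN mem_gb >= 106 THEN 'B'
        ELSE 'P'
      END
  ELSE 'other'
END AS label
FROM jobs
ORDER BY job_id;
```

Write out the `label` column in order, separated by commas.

Q, other, other, other, other, Q, N, P, other, M, other, other

job_id=90: queue='batch' → inner[ELSE] → Q
job_id=91: queue='short' → outer ELSE → other
job_id=92: queue='gpu' → outer ELSE → other
job_id=93: queue='gpu' → outer ELSE → other
job_id=94: queue='gpu' → outer ELSE → other
job_id=95: queue='batch' → inner[ELSE] → Q
job_id=96: queue='debug' → inner[mem_gb >= 107] → N
job_id=97: queue='debug' → inner[ELSE] → P
job_id=98: queue='short' → outer ELSE → other
job_id=99: queue='debug' → inner[mem_gb >= 236] → M
job_id=100: queue='gpu' → outer ELSE → other
job_id=101: queue='long' → outer ELSE → other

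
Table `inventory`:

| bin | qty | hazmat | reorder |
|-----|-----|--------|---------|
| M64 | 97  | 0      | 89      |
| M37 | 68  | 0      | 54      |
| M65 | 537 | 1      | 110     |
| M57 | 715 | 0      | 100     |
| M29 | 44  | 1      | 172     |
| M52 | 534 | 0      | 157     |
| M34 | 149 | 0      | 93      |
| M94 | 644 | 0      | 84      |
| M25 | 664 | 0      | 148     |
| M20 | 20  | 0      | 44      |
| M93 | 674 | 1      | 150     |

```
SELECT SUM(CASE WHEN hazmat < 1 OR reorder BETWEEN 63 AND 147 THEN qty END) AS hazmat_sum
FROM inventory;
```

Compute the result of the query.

3428

bin=M64: ✓ → 97
bin=M37: ✓ → 68
bin=M65: ✓ → 537
bin=M57: ✓ → 715
bin=M29: ✗
bin=M52: ✓ → 534
bin=M34: ✓ → 149
bin=M94: ✓ → 644
bin=M25: ✓ → 664
bin=M20: ✓ → 20
bin=M93: ✗
hazmat_sum = 97 + 68 + 537 + 715 + 534 + 149 + 644 + 664 + 20 = 3428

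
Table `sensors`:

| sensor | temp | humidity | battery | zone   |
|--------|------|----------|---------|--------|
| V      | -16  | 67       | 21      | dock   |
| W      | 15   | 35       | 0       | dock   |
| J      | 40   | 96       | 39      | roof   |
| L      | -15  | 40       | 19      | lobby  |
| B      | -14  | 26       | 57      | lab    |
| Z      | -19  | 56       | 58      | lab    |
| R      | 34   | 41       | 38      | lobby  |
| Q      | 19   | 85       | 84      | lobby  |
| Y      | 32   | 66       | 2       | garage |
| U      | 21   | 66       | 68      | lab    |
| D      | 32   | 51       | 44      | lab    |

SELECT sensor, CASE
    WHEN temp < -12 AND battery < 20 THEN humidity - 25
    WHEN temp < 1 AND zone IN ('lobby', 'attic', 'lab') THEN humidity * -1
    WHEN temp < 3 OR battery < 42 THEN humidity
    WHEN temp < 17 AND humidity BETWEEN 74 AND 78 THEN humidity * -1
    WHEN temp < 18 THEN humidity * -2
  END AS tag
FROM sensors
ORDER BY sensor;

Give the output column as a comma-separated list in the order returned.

-26, NULL, 96, 15, NULL, 41, NULL, 67, 35, 66, -56

sensor=B: temp < 1 AND zone IN ('lobby', 'attic', 'lab') → -26
sensor=D: (no match → NULL) → NULL
sensor=J: temp < 3 OR battery < 42 → 96
sensor=L: temp < -12 AND battery < 20 → 15
sensor=Q: (no match → NULL) → NULL
sensor=R: temp < 3 OR battery < 42 → 41
sensor=U: (no match → NULL) → NULL
sensor=V: temp < 3 OR battery < 42 → 67
sensor=W: temp < 3 OR battery < 42 → 35
sensor=Y: temp < 3 OR battery < 42 → 66
sensor=Z: temp < 1 AND zone IN ('lobby', 'attic', 'lab') → -56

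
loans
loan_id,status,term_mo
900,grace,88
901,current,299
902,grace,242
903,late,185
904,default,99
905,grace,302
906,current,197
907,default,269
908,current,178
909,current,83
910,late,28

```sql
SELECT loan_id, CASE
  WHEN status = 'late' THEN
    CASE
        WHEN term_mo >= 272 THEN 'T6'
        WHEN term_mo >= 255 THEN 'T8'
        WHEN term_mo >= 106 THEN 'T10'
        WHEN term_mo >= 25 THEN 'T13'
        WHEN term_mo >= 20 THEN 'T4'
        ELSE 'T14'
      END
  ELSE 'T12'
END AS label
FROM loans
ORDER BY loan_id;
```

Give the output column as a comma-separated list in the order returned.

loan_id=900: status='grace' → outer ELSE → T12
loan_id=901: status='current' → outer ELSE → T12
loan_id=902: status='grace' → outer ELSE → T12
loan_id=903: status='late' → inner[term_mo >= 106] → T10
loan_id=904: status='default' → outer ELSE → T12
loan_id=905: status='grace' → outer ELSE → T12
loan_id=906: status='current' → outer ELSE → T12
loan_id=907: status='default' → outer ELSE → T12
loan_id=908: status='current' → outer ELSE → T12
loan_id=909: status='current' → outer ELSE → T12
loan_id=910: status='late' → inner[term_mo >= 25] → T13

T12, T12, T12, T10, T12, T12, T12, T12, T12, T12, T13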